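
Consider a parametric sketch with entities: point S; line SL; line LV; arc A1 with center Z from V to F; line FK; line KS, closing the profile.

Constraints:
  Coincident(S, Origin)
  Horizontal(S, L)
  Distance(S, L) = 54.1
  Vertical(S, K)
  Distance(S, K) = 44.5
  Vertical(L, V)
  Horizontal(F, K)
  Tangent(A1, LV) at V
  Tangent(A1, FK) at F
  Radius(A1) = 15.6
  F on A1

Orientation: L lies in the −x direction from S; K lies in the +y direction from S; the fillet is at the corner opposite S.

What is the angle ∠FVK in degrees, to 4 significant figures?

28.91°

S is at the origin; S and L share the same y with |SL| = 54.1 and L on the −x side, so L = (-54.10, 0.000). S and K share the same x with |SK| = 44.5 and K on the +y side, so K = (0.000, 44.50). The virtual corner opposite S is at (-54.10, 44.50). The tangent condition forces ZV to be normal to LV and tangency of A1 to FK means the radius ZF is perpendicular to FK, with radius 15.6, so the center Z sits 15.6 in from both sides at Z = (-38.50, 28.90). That places the tangent points at V = (-54.10, 28.90) on LV and F = (-38.50, 44.50) on FK. Then cos ∠FVK = VF·VK / (|VF||VK|), giving 28.91°.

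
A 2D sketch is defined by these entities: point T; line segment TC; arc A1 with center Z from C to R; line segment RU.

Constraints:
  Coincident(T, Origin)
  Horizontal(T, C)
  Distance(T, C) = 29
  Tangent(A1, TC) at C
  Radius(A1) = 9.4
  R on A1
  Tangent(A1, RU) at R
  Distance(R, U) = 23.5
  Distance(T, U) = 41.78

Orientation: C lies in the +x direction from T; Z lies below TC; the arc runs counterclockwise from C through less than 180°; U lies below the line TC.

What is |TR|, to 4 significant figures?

22.66

Checks: |ZC| = 9.400 ✓; |ZR| = 9.400 ✓; ∠(ZR, RU) = 90.00° ✓; |RU| = 23.50 ✓; |TU| = 41.78 ✓.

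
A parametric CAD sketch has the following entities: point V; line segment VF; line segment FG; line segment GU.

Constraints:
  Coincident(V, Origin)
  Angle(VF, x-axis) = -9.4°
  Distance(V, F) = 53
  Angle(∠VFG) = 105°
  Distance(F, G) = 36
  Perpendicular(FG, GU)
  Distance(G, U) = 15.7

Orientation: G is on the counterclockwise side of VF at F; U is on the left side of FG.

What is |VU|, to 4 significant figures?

61.09

V is at the origin; VF runs at -9.4° with length 53.0, so F = 53.0·(cos -9.4°, sin -9.4°) = (52.29, -8.656). ∠VFG = 105.0°, so FG runs at -9.4° + (180° − 105.0°) = 65.60° from the x-axis; with |FG| = 36.0, G = F + 36.0·(cos 65.60°, sin 65.60°) = (67.16, 24.13). FG is perpendicular to GU; with |GU| = 15.7 on the left of FG, U = G + 15.7·(-0.9107, 0.4131) = (52.86, 30.61). Then |VU| = |U − V| = 61.09.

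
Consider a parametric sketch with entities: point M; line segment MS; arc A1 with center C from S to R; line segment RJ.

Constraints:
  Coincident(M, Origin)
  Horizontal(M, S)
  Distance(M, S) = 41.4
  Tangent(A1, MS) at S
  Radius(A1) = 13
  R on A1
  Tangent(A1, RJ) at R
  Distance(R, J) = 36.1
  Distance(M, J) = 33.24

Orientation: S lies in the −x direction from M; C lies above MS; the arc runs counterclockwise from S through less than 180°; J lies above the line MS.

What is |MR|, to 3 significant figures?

31.8

M is at the origin; M and S share the same y with |MS| = 41.4 and S on the −x side, so S = (-41.4, 0.00). Tangency of A1 to MS means the radius CS is perpendicular to MS, so C = S + (0, 13) = (-41.4, 13.0). Since CR ⟂ RJ (tangency), |CJ| = √(13.0² + 36.1²) = 38.4 regardless of where R sits on A1. So J lies on both circle(M, 33.24) and circle(C, 38.4); the above-MS intersection is J = (-8.19, 32.2). R is the foot of the tangent from J: R = (-31.5, 4.62).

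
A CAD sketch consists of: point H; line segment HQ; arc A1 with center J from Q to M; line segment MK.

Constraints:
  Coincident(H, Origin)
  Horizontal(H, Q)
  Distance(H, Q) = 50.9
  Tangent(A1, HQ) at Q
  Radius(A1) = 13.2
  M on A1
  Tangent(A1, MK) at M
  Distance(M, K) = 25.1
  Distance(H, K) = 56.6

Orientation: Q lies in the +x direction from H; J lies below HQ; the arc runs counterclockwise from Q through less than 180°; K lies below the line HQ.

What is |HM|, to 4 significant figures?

40.51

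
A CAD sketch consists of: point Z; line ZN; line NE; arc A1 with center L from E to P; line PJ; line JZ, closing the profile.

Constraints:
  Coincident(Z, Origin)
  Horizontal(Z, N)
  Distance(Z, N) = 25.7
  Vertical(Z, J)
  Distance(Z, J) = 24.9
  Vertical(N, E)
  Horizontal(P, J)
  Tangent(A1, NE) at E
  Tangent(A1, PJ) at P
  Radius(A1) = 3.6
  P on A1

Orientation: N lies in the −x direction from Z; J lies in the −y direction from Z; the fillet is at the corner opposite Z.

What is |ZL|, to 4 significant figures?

30.69

Z is at the origin; ZN is horizontal with |ZN| = 25.7 and N on the −x side, so N = (-25.70, 0.000). ZJ is vertical with |ZJ| = 24.9 and J on the −y side, so J = (0.000, -24.90). The virtual corner opposite Z is at (-25.70, -24.90). Since A1 is tangent to NE there, LE ⟂ NE and A1 meets PJ tangentially, so LP is at right angles to PJ, with radius 3.6, so the center L sits 3.6 in from both sides at L = (-22.10, -21.30). Then |ZL| = |L − Z| = 30.69.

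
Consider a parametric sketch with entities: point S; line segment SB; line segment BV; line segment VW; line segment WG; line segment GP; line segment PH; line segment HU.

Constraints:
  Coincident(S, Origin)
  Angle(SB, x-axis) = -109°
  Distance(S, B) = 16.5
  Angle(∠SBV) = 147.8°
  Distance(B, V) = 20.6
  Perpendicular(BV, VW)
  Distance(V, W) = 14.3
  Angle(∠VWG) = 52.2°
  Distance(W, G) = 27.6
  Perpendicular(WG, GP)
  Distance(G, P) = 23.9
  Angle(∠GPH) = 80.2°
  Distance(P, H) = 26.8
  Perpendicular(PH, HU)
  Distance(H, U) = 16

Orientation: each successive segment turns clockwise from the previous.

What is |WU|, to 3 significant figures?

5.30

S is at the origin; SB runs at -109.0° with length 16.5, so B = (-5.37, -15.6). ∠SBV = 147.8° gives BV at -141° from the x-axis; with |BV| = 20.6, V = (-21.4, -28.5). BV is perpendicular to VW, so VW runs at 129°; with |VW| = 14.3, W = (-30.4, -17.4). ∠VWG = 52.2° gives WG at 1.00° from the x-axis; with |WG| = 27.6, G = (-2.79, -16.9). The perpendicularity gives GP at right angles to WG, so GP runs at -89.0°; with |GP| = 23.9, P = (-2.37, -40.8). ∠GPH = 80.2° gives PH at 171° from the x-axis; with |PH| = 26.8, H = (-28.9, -36.7). The perpendicularity gives HU at right angles to PH, so HU runs at 81.2°; with |HU| = 16.0, U = (-26.4, -20.9). Then |WU| = |U − W| = 5.30.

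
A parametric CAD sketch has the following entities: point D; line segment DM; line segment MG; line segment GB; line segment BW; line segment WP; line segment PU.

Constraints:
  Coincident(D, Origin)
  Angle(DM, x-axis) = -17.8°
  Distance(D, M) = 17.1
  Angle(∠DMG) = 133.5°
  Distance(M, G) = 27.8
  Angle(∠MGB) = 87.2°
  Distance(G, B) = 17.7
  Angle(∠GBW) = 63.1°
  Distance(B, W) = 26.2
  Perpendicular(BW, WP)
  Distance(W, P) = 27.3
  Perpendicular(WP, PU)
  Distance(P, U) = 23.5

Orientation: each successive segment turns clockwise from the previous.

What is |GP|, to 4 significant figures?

21.53

D is at the origin; DM runs at -17.8° with length 17.1, so M = (16.28, -5.227). ∠DMG = 133.5° gives MG at -64.30° from the x-axis; with |MG| = 27.8, G = (28.34, -30.28). ∠MGB = 87.2° gives GB at -157.1° from the x-axis; with |GB| = 17.7, B = (12.03, -37.16). ∠GBW = 63.1° gives BW at 86.00° from the x-axis; with |BW| = 26.2, W = (13.86, -11.03). The perpendicularity gives WP at right angles to BW, so WP runs at -4.000°; with |WP| = 27.3, P = (41.09, -12.93). Then |GP| = |P − G| = 21.53.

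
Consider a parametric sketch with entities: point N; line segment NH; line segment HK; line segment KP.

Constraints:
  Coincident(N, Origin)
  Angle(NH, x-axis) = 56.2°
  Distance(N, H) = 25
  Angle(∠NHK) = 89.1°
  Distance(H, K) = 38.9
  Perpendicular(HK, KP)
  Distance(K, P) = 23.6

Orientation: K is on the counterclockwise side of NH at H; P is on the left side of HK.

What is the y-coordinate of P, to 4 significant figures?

22.09

N is at the origin; NH runs at 56.2° with length 25.0, so H = 25.0·(cos 56.2°, sin 56.2°) = (13.91, 20.77). ∠NHK = 89.1°, so HK runs at 56.2° + (180° − 89.1°) = 147.1° from the x-axis; with |HK| = 38.9, K = H + 38.9·(cos 147.1°, sin 147.1°) = (-18.75, 41.90). HK ⟂ KP; with |KP| = 23.6 on the left of HK, P = K + 23.6·(-0.5432, -0.8396) = (-31.57, 22.09). So P.y = 22.09.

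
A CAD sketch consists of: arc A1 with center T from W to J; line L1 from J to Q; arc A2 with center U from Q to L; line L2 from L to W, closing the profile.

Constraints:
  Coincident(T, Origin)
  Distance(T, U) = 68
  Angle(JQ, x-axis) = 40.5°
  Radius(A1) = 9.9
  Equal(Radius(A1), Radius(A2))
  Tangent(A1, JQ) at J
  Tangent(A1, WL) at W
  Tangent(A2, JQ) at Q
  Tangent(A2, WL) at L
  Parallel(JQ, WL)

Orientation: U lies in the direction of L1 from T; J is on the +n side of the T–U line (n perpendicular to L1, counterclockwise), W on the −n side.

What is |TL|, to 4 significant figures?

68.72

The slot axis is L1's direction at 40.5°, so u = (cos 40.5°, sin 40.5°) = (0.7604, 0.6494) and n = (−sin 40.5°, cos 40.5°) = (-0.6494, 0.7604). T is at the origin and U lies 68.0 along u from T, so U = 68.0·u = (51.71, 44.16). Tangency of A1 to both parallel lines with radius 9.9 puts J and W at T ± 9.9·n: J = (-6.430, 7.528), W = (6.430, -7.528). Equal radii place Q and L the same way about U: Q = U + 9.9·n = (45.28, 51.69), L = U − 9.9·n = (58.14, 36.63). Then |TL| = |L − T| = 68.72.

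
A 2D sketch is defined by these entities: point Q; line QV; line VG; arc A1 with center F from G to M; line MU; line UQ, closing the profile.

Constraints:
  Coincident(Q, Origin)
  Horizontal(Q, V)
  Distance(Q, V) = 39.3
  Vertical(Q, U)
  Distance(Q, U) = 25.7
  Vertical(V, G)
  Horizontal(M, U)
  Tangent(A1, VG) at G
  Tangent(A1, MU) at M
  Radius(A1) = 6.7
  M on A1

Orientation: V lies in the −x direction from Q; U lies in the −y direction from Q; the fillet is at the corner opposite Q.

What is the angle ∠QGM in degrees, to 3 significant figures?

70.8°

Q is at the origin; QV is horizontal with |QV| = 39.3 and V on the −x side, so V = (-39.3, 0.00). QU is vertical with |QU| = 25.7 and U on the −y side, so U = (0.00, -25.7). The virtual corner opposite Q is at (-39.3, -25.7). Since A1 is tangent to VG there, FG ⟂ VG and tangency of A1 to MU means the radius FM is perpendicular to MU, with radius 6.7, so the center F sits 6.7 in from both sides at F = (-32.6, -19.0). That places the tangent points at G = (-39.3, -19.0) on VG and M = (-32.6, -25.7) on MU. Then cos ∠QGM = GQ·GM / (|GQ||GM|), giving 70.8°.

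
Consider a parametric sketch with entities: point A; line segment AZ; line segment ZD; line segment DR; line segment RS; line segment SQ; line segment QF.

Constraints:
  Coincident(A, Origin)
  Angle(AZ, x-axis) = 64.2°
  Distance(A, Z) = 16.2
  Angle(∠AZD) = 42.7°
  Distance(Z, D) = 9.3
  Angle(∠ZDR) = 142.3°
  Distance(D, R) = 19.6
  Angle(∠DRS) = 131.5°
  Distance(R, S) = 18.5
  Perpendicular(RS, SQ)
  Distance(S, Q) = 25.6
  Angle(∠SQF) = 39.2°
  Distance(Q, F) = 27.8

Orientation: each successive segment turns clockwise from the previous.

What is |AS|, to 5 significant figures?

24.047

∠ZDR = 142.3° gives DR at -110.80° from the x-axis; with |DR| = 19.6, R = (2.7942, -12.636). ∠DRS = 131.5° gives RS at -159.30° from the x-axis; with |RS| = 18.5, S = (-14.512, -19.175). Then |AS| = |S − A| = 24.047.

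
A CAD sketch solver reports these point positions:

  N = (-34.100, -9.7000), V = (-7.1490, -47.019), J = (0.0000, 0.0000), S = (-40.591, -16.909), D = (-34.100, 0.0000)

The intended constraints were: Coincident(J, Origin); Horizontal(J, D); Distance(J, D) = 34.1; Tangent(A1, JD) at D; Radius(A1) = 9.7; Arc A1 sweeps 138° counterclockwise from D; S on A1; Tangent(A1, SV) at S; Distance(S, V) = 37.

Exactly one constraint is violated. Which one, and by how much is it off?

Distance(S, V) = 37 — off by 8.00.

J = (0.00, 0.00) ✓; J.y = 0.00, D.y = 0.00 ✓; |JD| = 34.10 ✓; ∠(ND, DJ) = 90.00° ✓; |ND| = 9.700 ✓; bearing(N→S) − bearing(N→D) = 138.0° ✓; |NS| = 9.701 ✓; ∠(NS, SV) = 90.00° ✓; |SV| = 45.00 ✗.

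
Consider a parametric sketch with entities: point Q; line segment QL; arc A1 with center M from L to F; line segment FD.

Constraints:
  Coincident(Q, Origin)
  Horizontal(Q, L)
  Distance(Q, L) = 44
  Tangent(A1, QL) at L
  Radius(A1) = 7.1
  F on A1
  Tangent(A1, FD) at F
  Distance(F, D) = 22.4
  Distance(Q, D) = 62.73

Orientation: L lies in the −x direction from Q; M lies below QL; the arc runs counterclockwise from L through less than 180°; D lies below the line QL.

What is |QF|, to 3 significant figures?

51.1

Q is at the origin; Q and L share the same y with |QL| = 44.0 and L on the −x side, so L = (-44.0, 0.00). Tangency of A1 to QL means the radius ML is perpendicular to QL, so M = L + (0, -7.1) = (-44.0, -7.10). Since MF ⟂ FD (tangency), |MD| = √(7.1² + 22.4²) = 23.5 regardless of where F sits on A1. So D lies on both circle(Q, 62.73) and circle(M, 23.5); the below-QL intersection is D = (-56.7, -26.9). F is the foot of the tangent from D: F = (-50.9, -5.26).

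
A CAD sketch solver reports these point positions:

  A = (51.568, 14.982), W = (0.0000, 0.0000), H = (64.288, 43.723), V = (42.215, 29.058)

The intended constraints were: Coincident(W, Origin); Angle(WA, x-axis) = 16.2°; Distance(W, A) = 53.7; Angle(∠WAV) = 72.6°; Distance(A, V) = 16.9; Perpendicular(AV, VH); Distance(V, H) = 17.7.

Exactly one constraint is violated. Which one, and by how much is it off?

Distance(V, H) = 17.7 — off by 8.80.

W = (0.00, 0.00) ✓; WA at 16.20° ✓; |WA| = 53.70 ✓; ∠WAV = 72.60° ✓; |AV| = 16.90 ✓; ∠(AV, VH) = 90.00° ✓; |VH| = 26.50 ✗.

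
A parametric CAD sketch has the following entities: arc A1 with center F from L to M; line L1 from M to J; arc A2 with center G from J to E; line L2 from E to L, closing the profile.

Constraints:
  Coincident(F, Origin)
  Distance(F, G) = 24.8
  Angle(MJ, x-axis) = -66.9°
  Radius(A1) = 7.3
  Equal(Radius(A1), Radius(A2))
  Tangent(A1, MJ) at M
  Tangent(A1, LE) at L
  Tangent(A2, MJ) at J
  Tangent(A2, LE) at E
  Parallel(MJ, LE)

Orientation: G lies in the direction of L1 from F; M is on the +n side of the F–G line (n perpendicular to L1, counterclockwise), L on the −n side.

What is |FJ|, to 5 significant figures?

25.852

The slot axis is L1's direction at -66.9°, so u = (cos -66.9°, sin -66.9°) = (0.39234, -0.91982) and n = (−sin -66.9°, cos -66.9°) = (0.91982, 0.39234). F is at the origin and G lies 24.8 along u from F, so G = 24.8·u = (9.7300, -22.812). Tangency of A1 to both parallel lines with radius 7.3 puts M and L at F ± 7.3·n: M = (6.7147, 2.8641), L = (-6.7147, -2.8641). Equal radii place J and E the same way about G: J = G + 7.3·n = (16.445, -19.948), E = G − 7.3·n = (3.0153, -25.676). Then |FJ| = |J − F| = 25.852.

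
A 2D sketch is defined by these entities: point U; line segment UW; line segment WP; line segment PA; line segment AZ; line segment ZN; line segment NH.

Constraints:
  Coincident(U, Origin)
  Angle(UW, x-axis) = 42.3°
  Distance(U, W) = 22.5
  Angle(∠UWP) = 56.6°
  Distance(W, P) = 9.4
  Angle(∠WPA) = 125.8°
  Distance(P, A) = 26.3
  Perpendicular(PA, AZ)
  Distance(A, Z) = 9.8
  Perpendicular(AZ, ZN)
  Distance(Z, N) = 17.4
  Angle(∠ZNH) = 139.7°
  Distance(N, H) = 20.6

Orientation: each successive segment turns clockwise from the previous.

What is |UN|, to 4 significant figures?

8.175

The perpendicularity gives AZ at right angles to PA, so AZ runs at 134.7°; with |AZ| = 9.8, Z = (-7.491, -5.677). AZ is perpendicular to ZN, so ZN runs at 44.70°; with |ZN| = 17.4, N = (4.877, 6.562). Then |UN| = |N − U| = 8.175.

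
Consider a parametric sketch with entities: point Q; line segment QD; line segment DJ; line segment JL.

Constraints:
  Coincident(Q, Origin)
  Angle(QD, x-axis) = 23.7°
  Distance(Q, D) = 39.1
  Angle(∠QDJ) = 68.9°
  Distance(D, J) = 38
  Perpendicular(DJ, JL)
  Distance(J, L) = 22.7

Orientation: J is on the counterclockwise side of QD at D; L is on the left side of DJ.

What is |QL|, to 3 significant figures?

27.6

Q is at the origin; QD runs at 23.7° with length 39.1, so D = 39.1·(cos 23.7°, sin 23.7°) = (35.8, 15.7). ∠QDJ = 68.9°, so DJ runs at 23.7° + (180° − 68.9°) = 135° from the x-axis; with |DJ| = 38.0, J = D + 38.0·(cos 135°, sin 135°) = (9.03, 42.7). DJ is perpendicular to JL; with |JL| = 22.7 on the left of DJ, L = J + 22.7·(-0.710, -0.705) = (-7.08, 26.7). Then |QL| = |L − Q| = 27.6.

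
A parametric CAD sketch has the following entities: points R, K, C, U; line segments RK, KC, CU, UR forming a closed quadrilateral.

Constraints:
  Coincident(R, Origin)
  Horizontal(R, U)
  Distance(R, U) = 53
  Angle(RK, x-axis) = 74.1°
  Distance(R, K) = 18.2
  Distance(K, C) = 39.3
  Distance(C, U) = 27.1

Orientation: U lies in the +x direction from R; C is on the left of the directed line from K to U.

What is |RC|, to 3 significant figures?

50.4

R is at the origin; R and U share the same y with |RU| = 53.0 and U in +x, so U = (53.0, 0). RK runs at 74.1° with |RK| = 18.2, so K = (4.99, 17.5). C is determined by |KC| = 39.3 and |CU| = 27.1 together: it lies at the intersection of circle(K, 39.3) and circle(U, 27.1). With |KU| = 51.1, the foot of the radical line on KU is 33.5 from K and the perpendicular offset is √(39.3² − 33.5²) = 20.6. Taking the left-of-KU solution: C = (43.5, 25.4).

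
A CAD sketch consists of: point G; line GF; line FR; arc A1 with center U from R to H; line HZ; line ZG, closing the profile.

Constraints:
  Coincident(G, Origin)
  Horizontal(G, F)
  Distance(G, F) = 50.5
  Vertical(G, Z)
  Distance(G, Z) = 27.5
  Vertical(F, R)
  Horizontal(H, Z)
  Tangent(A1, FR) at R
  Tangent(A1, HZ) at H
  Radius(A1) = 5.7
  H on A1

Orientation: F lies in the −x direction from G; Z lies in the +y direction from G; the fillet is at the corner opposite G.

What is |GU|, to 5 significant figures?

49.822

GZ is vertical with |GZ| = 27.5 and Z on the +y side, so Z = (0.0000, 27.500). The virtual corner opposite G is at (-50.500, 27.500). The tangent condition forces UR to be normal to FR and A1 meets HZ tangentially, so UH is at right angles to HZ, with radius 5.7, so the center U sits 5.7 in from both sides at U = (-44.800, 21.800). Then |GU| = |U − G| = 49.822.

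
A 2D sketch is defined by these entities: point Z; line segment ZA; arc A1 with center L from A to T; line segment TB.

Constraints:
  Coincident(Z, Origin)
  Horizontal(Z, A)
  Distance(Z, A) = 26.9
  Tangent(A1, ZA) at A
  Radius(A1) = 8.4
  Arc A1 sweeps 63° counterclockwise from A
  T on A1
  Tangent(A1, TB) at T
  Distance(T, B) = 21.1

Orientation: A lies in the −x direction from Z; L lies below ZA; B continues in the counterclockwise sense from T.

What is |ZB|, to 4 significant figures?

49.80

On A1, A sits at bearing 90° from L; a 63° counterclockwise sweep puts T at bearing 153°, so T = L + 8.4·(cos 153°, sin 153°) = (-34.38, -4.586). A1 meets TB tangentially, so LT is at right angles to TB, so TB runs along (−sin 153°, cos 153°); with |TB| = 21.1, B = (-43.96, -23.39). Then |ZB| = |B − Z| = 49.80.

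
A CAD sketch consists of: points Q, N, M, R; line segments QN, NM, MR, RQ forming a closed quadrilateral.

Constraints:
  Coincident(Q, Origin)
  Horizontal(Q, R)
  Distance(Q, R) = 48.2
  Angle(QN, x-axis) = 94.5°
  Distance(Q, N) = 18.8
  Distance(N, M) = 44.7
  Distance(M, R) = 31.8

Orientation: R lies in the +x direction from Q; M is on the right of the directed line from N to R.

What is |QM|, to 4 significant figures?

29.48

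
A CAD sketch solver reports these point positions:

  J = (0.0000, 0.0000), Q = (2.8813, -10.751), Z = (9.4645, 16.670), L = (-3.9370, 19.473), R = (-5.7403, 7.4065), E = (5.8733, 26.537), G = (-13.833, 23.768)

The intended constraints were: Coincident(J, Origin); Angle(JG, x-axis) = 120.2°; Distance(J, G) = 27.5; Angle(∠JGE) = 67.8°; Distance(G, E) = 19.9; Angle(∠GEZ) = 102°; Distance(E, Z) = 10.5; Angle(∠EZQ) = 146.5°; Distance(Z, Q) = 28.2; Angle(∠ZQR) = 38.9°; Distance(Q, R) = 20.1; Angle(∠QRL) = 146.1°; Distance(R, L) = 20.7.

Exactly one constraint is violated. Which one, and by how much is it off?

Distance(R, L) = 20.7 — off by 8.50.

J = (0.00, 0.00) ✓; JG at 120.2° ✓; |JG| = 27.50 ✓; ∠JGE = 67.80° ✓; |GE| = 19.90 ✓; ∠GEZ = 102.0° ✓; |EZ| = 10.50 ✓; ∠EZQ = 146.5° ✓; |ZQ| = 28.20 ✓; ∠ZQR = 38.90° ✓; |QR| = 20.10 ✓; ∠QRL = 146.1° ✓; |RL| = 12.20 ✗.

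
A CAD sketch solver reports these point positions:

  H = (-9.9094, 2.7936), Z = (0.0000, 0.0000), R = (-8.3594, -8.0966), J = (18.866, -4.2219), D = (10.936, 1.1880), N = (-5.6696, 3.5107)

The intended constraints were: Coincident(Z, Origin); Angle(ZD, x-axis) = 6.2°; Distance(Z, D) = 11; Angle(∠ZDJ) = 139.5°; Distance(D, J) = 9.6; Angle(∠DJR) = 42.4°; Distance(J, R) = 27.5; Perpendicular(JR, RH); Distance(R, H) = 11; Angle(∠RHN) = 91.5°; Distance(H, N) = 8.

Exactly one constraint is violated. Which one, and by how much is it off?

Distance(H, N) = 8 — off by 3.70.

Z = (0.00, 0.00) ✓; ZD at 6.200° ✓; |ZD| = 11.00 ✓; ∠ZDJ = 139.5° ✓; |DJ| = 9.600 ✓; ∠DJR = 42.40° ✓; |JR| = 27.50 ✓; ∠(JR, RH) = 90.00° ✓; |RH| = 11.00 ✓; ∠RHN = 91.50° ✓; |HN| = 4.300 ✗.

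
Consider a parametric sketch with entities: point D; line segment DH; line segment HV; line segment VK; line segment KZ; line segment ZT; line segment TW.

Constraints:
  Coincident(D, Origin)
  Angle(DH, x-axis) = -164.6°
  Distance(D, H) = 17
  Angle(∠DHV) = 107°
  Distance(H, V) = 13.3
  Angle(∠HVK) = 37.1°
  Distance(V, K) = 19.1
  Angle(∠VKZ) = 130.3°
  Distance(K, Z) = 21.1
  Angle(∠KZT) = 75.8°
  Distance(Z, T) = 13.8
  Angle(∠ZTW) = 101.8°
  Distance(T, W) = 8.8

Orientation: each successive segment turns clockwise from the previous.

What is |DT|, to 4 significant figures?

24.44

D is at the origin; DH runs at -164.6° with length 17.0, so H = (-16.39, -4.514). ∠DHV = 107.0° gives HV at 122.4° from the x-axis; with |HV| = 13.3, V = (-23.52, 6.715). ∠HVK = 37.1° gives VK at -20.50° from the x-axis; with |VK| = 19.1, K = (-5.626, 0.02615). ∠VKZ = 130.3° gives KZ at -70.20° from the x-axis; with |KZ| = 21.1, Z = (1.522, -19.83). ∠KZT = 75.8° gives ZT at -174.4° from the x-axis; with |ZT| = 13.8, T = (-12.21, -21.17). Then |DT| = |T − D| = 24.44.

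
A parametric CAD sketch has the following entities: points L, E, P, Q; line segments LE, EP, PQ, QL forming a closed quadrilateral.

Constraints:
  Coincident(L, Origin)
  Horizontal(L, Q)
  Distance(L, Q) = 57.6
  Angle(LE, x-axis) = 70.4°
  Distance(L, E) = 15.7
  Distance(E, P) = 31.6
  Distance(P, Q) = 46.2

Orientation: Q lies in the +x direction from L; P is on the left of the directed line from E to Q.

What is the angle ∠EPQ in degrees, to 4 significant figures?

86.55°

L is at the origin; LQ is horizontal with |LQ| = 57.6 and Q in +x, so Q = (57.6, 0). LE runs at 70.4° with |LE| = 15.7, so E = (5.267, 14.79). P is determined by |EP| = 31.6 and |PQ| = 46.2 together: it lies at the intersection of circle(E, 31.6) and circle(Q, 46.2). With |EQ| = 54.38, the foot of the radical line on EQ is 16.75 from E and the perpendicular offset is √(31.6² − 16.75²) = 26.80. Taking the left-of-EQ solution: P = (28.67, 36.02).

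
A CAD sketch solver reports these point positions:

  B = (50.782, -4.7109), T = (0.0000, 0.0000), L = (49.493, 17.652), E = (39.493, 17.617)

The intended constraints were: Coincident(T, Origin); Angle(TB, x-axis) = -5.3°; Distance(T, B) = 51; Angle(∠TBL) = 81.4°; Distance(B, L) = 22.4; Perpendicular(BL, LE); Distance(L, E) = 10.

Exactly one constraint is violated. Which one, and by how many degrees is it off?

Perpendicular(BL, LE) — off by 3.10°.

T = (0.00, 0.00) ✓; TB at -5.300° ✓; |TB| = 51.00 ✓; ∠TBL = 81.40° ✓; |BL| = 22.40 ✓; ∠(BL, LE) = 86.90° ✗; |LE| = 10.00 ✓.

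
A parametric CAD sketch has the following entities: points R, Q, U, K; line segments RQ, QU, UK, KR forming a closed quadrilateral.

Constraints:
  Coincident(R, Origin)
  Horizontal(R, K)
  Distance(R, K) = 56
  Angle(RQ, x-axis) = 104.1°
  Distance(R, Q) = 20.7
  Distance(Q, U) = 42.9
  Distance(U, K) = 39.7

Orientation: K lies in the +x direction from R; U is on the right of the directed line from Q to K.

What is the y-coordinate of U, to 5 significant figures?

-15.224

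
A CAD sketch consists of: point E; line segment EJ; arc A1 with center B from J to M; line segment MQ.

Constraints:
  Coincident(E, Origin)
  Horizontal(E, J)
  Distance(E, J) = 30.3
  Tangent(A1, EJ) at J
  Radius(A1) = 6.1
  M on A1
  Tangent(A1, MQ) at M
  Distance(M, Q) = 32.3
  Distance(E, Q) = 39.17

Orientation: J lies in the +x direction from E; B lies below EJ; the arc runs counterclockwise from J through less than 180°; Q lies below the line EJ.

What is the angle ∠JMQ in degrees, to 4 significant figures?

142.5°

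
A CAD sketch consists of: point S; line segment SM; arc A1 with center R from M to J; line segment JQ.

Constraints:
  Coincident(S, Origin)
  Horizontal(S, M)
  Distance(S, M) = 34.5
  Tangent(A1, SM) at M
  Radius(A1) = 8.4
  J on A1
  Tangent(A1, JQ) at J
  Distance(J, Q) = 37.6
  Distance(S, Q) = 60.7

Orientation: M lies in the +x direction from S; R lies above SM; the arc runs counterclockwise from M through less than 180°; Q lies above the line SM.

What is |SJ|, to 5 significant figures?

43.850

S is at the origin; S and M share the same y with |SM| = 34.5 and M on the +x side, so M = (34.500, 0.0000). The tangent condition forces RM to be normal to SM, so R = M + (0, 8.4) = (34.500, 8.4000). Since RJ ⟂ JQ (tangency), |RQ| = √(8.4² + 37.6²) = 38.527 regardless of where J sits on A1. So Q lies on both circle(S, 60.7) and circle(R, 38.527); the above-SM intersection is Q = (38.792, 46.687). J is the foot of the tangent from Q: J = (42.851, 9.3068).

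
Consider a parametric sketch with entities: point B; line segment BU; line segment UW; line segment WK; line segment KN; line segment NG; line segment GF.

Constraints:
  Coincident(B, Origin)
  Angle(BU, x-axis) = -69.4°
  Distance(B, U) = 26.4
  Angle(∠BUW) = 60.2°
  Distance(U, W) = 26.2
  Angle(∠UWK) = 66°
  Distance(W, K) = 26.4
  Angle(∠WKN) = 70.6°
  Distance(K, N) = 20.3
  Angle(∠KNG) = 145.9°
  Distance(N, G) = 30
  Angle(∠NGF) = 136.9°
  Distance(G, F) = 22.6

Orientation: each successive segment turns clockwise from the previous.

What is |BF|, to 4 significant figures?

61.92

B is at the origin; BU runs at -69.4° with length 26.4, so U = (9.289, -24.71). ∠BUW = 60.2° gives UW at 170.8° from the x-axis; with |UW| = 26.2, W = (-16.57, -20.52). ∠UWK = 66.0° gives WK at 56.80° from the x-axis; with |WK| = 26.4, K = (-2.119, 1.567). ∠WKN = 70.6° gives KN at -52.60° from the x-axis; with |KN| = 20.3, N = (10.21, -14.56). ∠KNG = 145.9° gives NG at -86.70° from the x-axis; with |NG| = 30.0, G = (11.94, -44.51). ∠NGF = 136.9° gives GF at -129.8° from the x-axis; with |GF| = 22.6, F = (-2.529, -61.87). Then |BF| = |F − B| = 61.92.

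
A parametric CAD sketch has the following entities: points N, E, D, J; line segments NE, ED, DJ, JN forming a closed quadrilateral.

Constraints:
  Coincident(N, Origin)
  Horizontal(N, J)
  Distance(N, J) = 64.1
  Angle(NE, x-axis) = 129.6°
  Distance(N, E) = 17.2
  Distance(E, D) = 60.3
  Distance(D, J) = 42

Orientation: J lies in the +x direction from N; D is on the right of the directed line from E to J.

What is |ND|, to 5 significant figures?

43.283

Checks: |NJ| = 64.10 ✓; |NE| = 17.20 ✓; |ED| = 60.30 ✓; |DJ| = 42.00 ✓.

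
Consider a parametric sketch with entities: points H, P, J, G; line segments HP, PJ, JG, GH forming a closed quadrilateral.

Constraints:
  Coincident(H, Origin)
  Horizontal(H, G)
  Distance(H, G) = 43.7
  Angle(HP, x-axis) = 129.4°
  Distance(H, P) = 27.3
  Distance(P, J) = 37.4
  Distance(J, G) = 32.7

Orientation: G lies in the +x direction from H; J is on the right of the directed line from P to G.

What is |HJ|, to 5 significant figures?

11.587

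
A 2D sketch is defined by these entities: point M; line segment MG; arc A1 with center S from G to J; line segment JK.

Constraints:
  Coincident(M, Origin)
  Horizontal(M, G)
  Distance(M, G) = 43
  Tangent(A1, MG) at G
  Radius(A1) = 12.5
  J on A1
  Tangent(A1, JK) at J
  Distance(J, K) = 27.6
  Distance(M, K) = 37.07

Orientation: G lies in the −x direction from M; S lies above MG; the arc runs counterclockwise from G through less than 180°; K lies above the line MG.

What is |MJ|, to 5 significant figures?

32.566

Checks: |SJ| = 12.50 ✓; ∠(SJ, JK) = 90.00° ✓; |JK| = 27.60 ✓; |MK| = 37.07 ✓.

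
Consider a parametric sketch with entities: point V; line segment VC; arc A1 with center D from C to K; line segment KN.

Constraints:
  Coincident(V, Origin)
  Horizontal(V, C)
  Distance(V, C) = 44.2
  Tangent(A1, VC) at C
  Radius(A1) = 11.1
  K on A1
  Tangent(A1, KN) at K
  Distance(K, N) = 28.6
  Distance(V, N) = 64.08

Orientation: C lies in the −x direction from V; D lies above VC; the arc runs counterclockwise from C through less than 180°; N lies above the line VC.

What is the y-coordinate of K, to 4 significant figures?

16.65

V is at the origin; V and C share the same y with |VC| = 44.2 and C on the −x side, so C = (-44.20, 0.000). The tangent condition forces DC to be normal to VC, so D = C + (0, 11.1) = (-44.20, 11.10). Since DK ⟂ KN (tangency), |DN| = √(11.1² + 28.6²) = 30.68 regardless of where K sits on A1. So N lies on both circle(V, 64.08) and circle(D, 30.68); the above-VC intersection is N = (-48.90, 41.42). K is the foot of the tangent from N: K = (-34.59, 16.65).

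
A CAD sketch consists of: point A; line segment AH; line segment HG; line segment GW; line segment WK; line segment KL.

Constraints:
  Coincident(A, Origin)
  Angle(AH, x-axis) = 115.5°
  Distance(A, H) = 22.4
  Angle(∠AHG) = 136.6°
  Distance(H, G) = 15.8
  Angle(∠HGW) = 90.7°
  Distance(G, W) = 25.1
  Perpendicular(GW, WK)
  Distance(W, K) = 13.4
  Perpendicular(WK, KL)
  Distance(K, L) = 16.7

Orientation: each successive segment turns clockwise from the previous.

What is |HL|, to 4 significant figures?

8.922

GW ⟂ WK, so WK runs at -107.2°; with |WK| = 13.4, K = (15.23, 15.03). WK is perpendicular to KL, so KL runs at 162.8°; with |KL| = 16.7, L = (-0.7254, 19.97). Then |HL| = |L − H| = 8.922.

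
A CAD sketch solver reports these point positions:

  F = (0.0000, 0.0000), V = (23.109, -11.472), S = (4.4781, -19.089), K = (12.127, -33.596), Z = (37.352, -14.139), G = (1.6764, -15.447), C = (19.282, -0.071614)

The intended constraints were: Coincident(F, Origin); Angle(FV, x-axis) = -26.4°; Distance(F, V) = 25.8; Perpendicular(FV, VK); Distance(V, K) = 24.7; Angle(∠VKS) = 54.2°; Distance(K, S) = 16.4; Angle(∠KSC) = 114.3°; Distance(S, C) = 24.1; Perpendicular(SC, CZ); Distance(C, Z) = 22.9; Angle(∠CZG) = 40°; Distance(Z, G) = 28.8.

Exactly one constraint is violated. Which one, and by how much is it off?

Distance(Z, G) = 28.8 — off by 6.90.

F = (0.00, 0.00) ✓; FV at -26.40° ✓; |FV| = 25.80 ✓; ∠(FV, VK) = 90.00° ✓; |VK| = 24.70 ✓; ∠VKS = 54.20° ✓; |KS| = 16.40 ✓; ∠KSC = 114.3° ✓; |SC| = 24.10 ✓; ∠(SC, CZ) = 90.00° ✓; |CZ| = 22.90 ✓; ∠CZG = 40.00° ✓; |ZG| = 35.70 ✗.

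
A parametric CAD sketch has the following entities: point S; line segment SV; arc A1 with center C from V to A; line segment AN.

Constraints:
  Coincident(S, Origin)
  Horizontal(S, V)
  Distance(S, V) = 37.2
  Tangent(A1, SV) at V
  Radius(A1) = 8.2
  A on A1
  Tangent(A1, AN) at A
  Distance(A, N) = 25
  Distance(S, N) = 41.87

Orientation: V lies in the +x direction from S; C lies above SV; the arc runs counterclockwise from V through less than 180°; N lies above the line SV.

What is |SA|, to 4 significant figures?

45.42

Checks: ∠(CV, VS) = 90.00° ✓; |CV| = 8.200 ✓; |CA| = 8.200 ✓; ∠(CA, AN) = 90.00° ✓; |AN| = 25.00 ✓; |SN| = 41.87 ✓.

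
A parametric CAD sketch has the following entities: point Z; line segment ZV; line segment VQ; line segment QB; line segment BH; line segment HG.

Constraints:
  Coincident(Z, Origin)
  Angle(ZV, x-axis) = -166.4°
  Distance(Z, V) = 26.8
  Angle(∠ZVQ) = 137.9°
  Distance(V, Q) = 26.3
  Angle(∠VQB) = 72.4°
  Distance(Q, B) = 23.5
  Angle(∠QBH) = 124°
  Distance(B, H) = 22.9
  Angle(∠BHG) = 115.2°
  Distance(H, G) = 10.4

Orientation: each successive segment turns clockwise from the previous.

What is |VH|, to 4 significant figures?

29.00

∠VQB = 72.4° gives QB at 43.90° from the x-axis; with |QB| = 23.5, B = (-32.23, 22.54). ∠QBH = 124.0° gives BH at -12.10° from the x-axis; with |BH| = 22.9, H = (-9.837, 17.74). Then |VH| = |H − V| = 29.00.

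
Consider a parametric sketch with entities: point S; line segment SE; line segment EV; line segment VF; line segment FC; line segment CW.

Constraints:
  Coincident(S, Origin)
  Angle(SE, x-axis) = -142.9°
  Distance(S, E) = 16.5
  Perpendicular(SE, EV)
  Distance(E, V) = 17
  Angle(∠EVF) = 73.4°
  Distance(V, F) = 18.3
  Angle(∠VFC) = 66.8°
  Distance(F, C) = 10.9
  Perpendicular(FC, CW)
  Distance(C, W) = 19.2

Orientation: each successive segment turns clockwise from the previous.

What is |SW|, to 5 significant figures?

25.966

∠VFC = 66.8° gives FC at -92.700° from the x-axis; with |FC| = 10.9, C = (-6.7870, -0.87311). The perpendicularity gives CW at right angles to FC, so CW runs at 177.30°; with |CW| = 19.2, W = (-25.966, 0.031334). Then |SW| = |W − S| = 25.966.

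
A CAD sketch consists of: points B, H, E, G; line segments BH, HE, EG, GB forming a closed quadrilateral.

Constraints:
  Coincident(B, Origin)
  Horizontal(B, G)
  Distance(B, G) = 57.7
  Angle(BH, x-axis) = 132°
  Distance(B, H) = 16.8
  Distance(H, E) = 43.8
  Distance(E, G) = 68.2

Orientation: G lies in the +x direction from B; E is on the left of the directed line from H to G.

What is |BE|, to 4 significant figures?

51.29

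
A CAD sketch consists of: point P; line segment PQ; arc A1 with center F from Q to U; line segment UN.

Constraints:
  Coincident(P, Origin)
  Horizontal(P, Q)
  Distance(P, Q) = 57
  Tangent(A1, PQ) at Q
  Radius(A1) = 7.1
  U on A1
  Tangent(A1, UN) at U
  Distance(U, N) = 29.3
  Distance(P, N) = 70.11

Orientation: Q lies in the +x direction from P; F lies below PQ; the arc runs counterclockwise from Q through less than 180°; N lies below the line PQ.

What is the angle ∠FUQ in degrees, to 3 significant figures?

35.8°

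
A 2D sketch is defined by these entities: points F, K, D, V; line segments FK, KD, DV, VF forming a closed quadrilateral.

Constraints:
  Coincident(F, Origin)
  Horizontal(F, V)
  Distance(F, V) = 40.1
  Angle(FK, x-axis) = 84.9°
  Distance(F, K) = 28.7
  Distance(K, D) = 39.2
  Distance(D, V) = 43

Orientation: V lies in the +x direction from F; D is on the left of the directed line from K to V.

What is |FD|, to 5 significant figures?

58.049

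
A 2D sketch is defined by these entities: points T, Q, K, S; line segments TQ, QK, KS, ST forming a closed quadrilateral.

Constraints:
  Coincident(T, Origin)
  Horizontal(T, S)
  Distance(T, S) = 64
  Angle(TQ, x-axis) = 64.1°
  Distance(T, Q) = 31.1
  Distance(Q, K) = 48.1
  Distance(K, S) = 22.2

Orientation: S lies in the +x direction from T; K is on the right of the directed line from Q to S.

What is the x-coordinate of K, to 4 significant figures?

43.88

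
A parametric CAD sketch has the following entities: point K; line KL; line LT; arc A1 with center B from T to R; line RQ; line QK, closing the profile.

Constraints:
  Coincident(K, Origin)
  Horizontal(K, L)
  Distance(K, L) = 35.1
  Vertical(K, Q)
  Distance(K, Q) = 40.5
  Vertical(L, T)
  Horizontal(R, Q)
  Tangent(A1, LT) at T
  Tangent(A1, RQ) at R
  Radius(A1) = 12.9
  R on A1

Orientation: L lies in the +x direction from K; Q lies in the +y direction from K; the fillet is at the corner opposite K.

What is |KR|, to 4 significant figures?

46.19

K is at the origin; K and L share the same y with |KL| = 35.1 and L on the +x side, so L = (35.10, 0.000). K and Q share the same x with |KQ| = 40.5 and Q on the +y side, so Q = (0.000, 40.50). The virtual corner opposite K is at (35.10, 40.50). Since A1 is tangent to LT there, BT ⟂ LT and since A1 is tangent to RQ there, BR ⟂ RQ, with radius 12.9, so the center B sits 12.9 in from both sides at B = (22.20, 27.60). That places the tangent points at T = (35.10, 27.60) on LT and R = (22.20, 40.50) on RQ. Then |KR| = |R − K| = 46.19.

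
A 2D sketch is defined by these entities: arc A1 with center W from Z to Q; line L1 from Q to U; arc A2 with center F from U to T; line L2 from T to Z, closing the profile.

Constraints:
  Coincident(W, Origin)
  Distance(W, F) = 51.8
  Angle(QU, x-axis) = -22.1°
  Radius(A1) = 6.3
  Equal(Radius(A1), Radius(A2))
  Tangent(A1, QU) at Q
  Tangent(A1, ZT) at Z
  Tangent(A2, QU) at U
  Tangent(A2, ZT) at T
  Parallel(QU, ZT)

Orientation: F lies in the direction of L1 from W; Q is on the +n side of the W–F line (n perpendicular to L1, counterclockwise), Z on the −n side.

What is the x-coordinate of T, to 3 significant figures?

45.6

The slot axis is L1's direction at -22.1°, so u = (cos -22.1°, sin -22.1°) = (0.927, -0.376) and n = (−sin -22.1°, cos -22.1°) = (0.376, 0.927). W is at the origin and F lies 51.8 along u from W, so F = 51.8·u = (48.0, -19.5). Tangency of A1 to both parallel lines with radius 6.3 puts Q and Z at W ± 6.3·n: Q = (2.37, 5.84), Z = (-2.37, -5.84). Equal radii place U and T the same way about F: U = F + 6.3·n = (50.4, -13.7), T = F − 6.3·n = (45.6, -25.3). So T.x = 45.6.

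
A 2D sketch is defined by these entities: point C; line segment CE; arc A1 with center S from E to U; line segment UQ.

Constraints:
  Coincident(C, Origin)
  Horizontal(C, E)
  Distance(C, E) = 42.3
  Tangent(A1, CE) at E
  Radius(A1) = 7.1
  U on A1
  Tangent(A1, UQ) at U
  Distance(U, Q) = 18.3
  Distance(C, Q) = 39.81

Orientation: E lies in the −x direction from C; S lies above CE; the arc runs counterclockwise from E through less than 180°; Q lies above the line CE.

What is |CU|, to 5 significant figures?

35.793

C is at the origin; C and E share the same y with |CE| = 42.3 and E on the −x side, so E = (-42.300, 0.0000). A1 meets CE tangentially, so SE is at right angles to CE, so S = E + (0, 7.1) = (-42.300, 7.1000). Since SU ⟂ UQ (tangency), |SQ| = √(7.1² + 18.3²) = 19.629 regardless of where U sits on A1. So Q lies on both circle(C, 39.81) and circle(S, 19.629); the above-CE intersection is Q = (-31.935, 23.769). U is the foot of the tangent from Q: U = (-35.323, 5.7857).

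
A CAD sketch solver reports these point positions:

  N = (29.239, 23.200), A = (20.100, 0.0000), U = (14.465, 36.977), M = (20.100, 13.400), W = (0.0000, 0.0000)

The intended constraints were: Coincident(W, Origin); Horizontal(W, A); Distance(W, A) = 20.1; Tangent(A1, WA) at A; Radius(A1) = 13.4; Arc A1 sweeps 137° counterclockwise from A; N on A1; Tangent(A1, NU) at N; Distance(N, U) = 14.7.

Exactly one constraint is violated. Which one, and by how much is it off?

Distance(N, U) = 14.7 — off by 5.50.

W = (0.00, 0.00) ✓; W.y = 0.00, A.y = 0.00 ✓; |WA| = 20.10 ✓; ∠(MA, AW) = 90.00° ✓; |MA| = 13.40 ✓; bearing(M→N) − bearing(M→A) = 137.0° ✓; |MN| = 13.40 ✓; ∠(MN, NU) = 90.00° ✓; |NU| = 20.20 ✗.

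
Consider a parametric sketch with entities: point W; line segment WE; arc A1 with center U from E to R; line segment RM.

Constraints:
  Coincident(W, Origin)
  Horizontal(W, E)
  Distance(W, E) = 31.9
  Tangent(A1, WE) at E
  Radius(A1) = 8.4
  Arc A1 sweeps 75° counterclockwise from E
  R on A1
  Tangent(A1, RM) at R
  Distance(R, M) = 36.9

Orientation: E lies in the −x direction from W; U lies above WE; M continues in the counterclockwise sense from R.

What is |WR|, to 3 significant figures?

24.6

W is at the origin; W and E share the same y with |WE| = 31.9 and E on the −x side, so E = (-31.9, 0.00). A1 meets WE tangentially, so UE is at right angles to WE, so U = E + (0, 8.4) = (-31.9, 8.40). On A1, E sits at bearing -90° from U; a 75° counterclockwise sweep puts R at bearing -15°, so R = U + 8.4·(cos -15°, sin -15°) = (-23.8, 6.23). Then |WR| = |R − W| = 24.6.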